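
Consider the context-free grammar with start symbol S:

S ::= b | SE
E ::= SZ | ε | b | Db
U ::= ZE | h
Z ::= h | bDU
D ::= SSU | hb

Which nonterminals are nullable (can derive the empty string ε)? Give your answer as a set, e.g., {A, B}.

{E}

Directly nullable (have an ε-rule): {E}.
Not nullable: D, S, U, Z — each has a terminal in every rule's right-hand side or depends on a non-nullable symbol.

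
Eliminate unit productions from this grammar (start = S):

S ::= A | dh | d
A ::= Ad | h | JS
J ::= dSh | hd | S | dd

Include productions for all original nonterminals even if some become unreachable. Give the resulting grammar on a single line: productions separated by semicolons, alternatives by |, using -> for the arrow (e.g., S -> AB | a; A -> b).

Unit productions: J->S, S->A.
Unit pairs (A ⇒* B via units): (J,A), (J,S), (S,A).
S: inherits non-unit rules of {A, S} → Ad | JS | d | dh | h.
A: inherits non-unit rules of {A} → Ad | JS | h.
J: inherits non-unit rules of {A, J, S} → Ad | JS | d | dSh | dd | dh | h | hd.

S -> d | h | Ad | JS | dh; A -> h | Ad | JS; J -> d | h | Ad | JS | dd | dh | hd | dSh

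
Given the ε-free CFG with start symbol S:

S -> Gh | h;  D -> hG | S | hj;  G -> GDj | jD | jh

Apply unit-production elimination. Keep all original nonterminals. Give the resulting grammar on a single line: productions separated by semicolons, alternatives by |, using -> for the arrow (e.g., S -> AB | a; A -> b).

S -> h | Gh; D -> h | Gh | hG | hj; G -> jD | jh | GDj

Unit productions: D->S.
Unit pairs (A ⇒* B via units): (D,S).
S: inherits non-unit rules of {S} → Gh | h.
D: inherits non-unit rules of {D, S} → Gh | h | hG | hj.
G: inherits non-unit rules of {G} → GDj | jD | jh.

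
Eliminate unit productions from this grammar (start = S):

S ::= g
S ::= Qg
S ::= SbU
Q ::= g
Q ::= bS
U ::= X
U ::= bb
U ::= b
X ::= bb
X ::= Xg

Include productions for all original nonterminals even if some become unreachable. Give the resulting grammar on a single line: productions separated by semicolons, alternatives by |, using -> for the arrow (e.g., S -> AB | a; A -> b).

S -> g | Qg | SbU; Q -> g | bS; U -> b | Xg | bb; X -> Xg | bb

Unit productions: U->X.
Unit pairs (A ⇒* B via units): (U,X).
S: inherits non-unit rules of {S} → Qg | SbU | g.
Q: inherits non-unit rules of {Q} → bS | g.
U: inherits non-unit rules of {U, X} → Xg | b | bb.
X: inherits non-unit rules of {X} → Xg | bb.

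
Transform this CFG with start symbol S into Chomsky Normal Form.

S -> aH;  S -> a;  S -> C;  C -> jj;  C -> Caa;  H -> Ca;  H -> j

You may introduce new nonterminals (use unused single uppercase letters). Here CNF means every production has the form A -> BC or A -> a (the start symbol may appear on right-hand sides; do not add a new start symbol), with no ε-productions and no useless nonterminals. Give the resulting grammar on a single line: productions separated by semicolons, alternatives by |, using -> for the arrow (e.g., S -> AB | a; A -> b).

No ε-productions.
After unit-elimination: S -> a | aH | jj | Caa; C -> jj | Caa; H -> j | Ca.
TERM: introduce A -> a, B -> j and substitute in every rule of length ≥2.
BIN: C -> CAA becomes C -> CD, D -> AA; S -> CAA becomes S -> CE, E -> AA.

S -> a | AH | BB | CE; A -> a; B -> j; C -> BB | CD; D -> AA; E -> AA; H -> j | CA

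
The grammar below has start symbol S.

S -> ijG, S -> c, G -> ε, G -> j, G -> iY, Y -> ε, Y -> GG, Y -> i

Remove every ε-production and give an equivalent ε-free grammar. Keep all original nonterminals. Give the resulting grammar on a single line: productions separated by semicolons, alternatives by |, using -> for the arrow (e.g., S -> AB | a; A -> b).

S -> c | ij | ijG; G -> i | j | iY; Y -> G | i | GG

Nullable set: {G, Y}.
S -> ijG: G nullable, giving ij | ijG.
Drop G -> ε.
G -> iY: Y nullable, giving i | iY.
Drop Y -> ε.
Y -> GG: G, G nullable, giving G | GG.
Unchanged (no nullable symbols): S -> c; G -> j; Y -> i.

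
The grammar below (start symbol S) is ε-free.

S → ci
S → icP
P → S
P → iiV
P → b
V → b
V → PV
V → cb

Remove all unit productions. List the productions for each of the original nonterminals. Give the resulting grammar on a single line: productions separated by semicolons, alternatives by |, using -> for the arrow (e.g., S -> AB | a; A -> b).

Unit productions: P->S.
Unit pairs (A ⇒* B via units): (P,S).
S: inherits non-unit rules of {S} → ci | icP.
P: inherits non-unit rules of {P, S} → b | ci | icP | iiV.
V: inherits non-unit rules of {V} → PV | b | cb.

S -> ci | icP; P -> b | ci | icP | iiV; V -> b | PV | cb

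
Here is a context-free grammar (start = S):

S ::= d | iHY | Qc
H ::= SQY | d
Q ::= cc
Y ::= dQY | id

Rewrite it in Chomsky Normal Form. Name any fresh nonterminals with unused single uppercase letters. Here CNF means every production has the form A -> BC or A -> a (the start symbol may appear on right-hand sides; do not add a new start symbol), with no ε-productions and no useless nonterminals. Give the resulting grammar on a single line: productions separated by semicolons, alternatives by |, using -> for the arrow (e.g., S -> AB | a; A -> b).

No ε-productions.
No unit productions to eliminate.
TERM: introduce A -> c, C -> d, B -> i and substitute in every rule of length ≥2.
BIN: H -> SQY becomes H -> SD, D -> QY; S -> BHY becomes S -> BE, E -> HY; Y -> CQY becomes Y -> CF, F -> QY.

S -> d | BE | QA; A -> c; B -> i; C -> d; D -> QY; E -> HY; F -> QY; H -> d | SD; Q -> AA; Y -> BC | CF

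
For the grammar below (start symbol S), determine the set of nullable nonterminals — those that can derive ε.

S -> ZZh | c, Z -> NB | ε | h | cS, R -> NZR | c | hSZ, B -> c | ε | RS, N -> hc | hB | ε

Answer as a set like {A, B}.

Directly nullable (have an ε-rule): {B, N, Z}.
Not nullable: R, S — each has a terminal in every rule's right-hand side or depends on a non-nullable symbol.

{B, N, Z}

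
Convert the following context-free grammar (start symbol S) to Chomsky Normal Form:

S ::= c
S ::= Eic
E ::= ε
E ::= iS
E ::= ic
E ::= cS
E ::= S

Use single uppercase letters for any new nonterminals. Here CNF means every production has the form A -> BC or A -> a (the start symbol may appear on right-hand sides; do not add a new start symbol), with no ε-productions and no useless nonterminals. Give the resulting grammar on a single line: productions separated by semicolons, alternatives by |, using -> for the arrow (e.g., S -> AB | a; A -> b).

S -> c | AB | ED; A -> i; B -> c; C -> AB; D -> AB; E -> c | AB | AS | BS | EC

Nullable: {E}; after ε-elimination: S -> c | ic | Eic; E -> S | cS | iS | ic.
After unit-elimination: S -> c | ic | Eic; E -> c | cS | iS | ic | Eic.
TERM: introduce B -> c, A -> i and substitute in every rule of length ≥2.
BIN: E -> EAB becomes E -> EC, C -> AB; S -> EAB becomes S -> ED, D -> AB.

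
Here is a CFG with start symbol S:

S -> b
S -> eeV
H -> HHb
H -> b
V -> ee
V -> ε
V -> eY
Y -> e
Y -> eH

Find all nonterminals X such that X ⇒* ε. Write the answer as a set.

Directly nullable (have an ε-rule): {V}.
Not nullable: H, S, Y — each has a terminal in every rule's right-hand side or depends on a non-nullable symbol.

{V}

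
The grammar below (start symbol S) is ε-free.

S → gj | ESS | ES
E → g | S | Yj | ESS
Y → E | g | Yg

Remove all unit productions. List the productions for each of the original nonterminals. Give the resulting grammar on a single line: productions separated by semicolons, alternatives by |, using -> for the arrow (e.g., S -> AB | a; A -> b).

Unit productions: E->S, Y->E.
Unit pairs (A ⇒* B via units): (E,S), (Y,E), (Y,S).
S: inherits non-unit rules of {S} → ES | ESS | gj.
E: inherits non-unit rules of {E, S} → ES | ESS | Yj | g | gj.
Y: inherits non-unit rules of {E, S, Y} → ES | ESS | Yg | Yj | g | gj.

S -> ES | gj | ESS; E -> g | ES | Yj | gj | ESS; Y -> g | ES | Yg | Yj | gj | ESS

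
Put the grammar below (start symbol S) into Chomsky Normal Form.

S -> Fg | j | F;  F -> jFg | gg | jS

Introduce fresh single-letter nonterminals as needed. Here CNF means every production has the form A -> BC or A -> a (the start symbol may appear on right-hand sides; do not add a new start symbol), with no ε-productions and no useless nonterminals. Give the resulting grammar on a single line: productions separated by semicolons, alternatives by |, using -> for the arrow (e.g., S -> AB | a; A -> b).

S -> j | AA | BD | BS | FA; A -> g; B -> j; C -> FA; D -> FA; F -> AA | BC | BS

No ε-productions.
After unit-elimination: S -> j | Fg | gg | jS | jFg; F -> gg | jS | jFg.
TERM: introduce A -> g, B -> j and substitute in every rule of length ≥2.
BIN: F -> BFA becomes F -> BC, C -> FA; S -> BFA becomes S -> BD, D -> FA.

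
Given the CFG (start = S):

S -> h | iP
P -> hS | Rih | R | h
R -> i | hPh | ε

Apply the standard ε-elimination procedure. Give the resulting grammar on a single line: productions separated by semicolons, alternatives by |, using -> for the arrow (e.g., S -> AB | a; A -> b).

S -> h | i | iP; P -> R | h | hS | ih | Rih; R -> i | hh | hPh

Nullable set: {P, R}.
S -> iP: P nullable, giving i | iP.
P -> R: R nullable, giving R.
P -> Rih: R nullable, giving Rih | ih.
Drop R -> ε.
R -> hPh: P nullable, giving hPh | hh.
Unchanged (no nullable symbols): S -> h; P -> h; P -> hS; R -> i.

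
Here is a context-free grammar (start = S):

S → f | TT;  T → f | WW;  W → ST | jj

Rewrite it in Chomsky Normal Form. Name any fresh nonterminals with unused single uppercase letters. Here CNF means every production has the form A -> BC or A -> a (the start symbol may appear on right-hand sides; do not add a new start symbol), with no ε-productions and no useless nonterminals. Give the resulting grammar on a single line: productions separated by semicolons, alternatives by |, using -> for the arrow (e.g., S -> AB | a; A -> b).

No ε-productions.
No unit productions to eliminate.
TERM: introduce A -> j and substitute in every rule of length ≥2.

S -> f | TT; A -> j; T -> f | WW; W -> AA | ST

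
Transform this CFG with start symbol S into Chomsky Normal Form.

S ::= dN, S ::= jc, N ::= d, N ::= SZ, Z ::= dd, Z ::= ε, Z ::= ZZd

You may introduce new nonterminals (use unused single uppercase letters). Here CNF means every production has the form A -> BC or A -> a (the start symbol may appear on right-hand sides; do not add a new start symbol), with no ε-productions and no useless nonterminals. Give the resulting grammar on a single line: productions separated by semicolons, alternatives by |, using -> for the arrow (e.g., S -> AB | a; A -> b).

Nullable: {Z}; after ε-elimination: S -> dN | jc; N -> S | d | SZ; Z -> d | Zd | dd | ZZd.
After unit-elimination: S -> dN | jc; N -> d | SZ | dN | jc; Z -> d | Zd | dd | ZZd.
TERM: introduce C -> c, A -> d, B -> j and substitute in every rule of length ≥2.
BIN: Z -> ZZA becomes Z -> ZD, D -> ZA.

S -> AN | BC; A -> d; B -> j; C -> c; D -> ZA; N -> d | AN | BC | SZ; Z -> d | AA | ZA | ZD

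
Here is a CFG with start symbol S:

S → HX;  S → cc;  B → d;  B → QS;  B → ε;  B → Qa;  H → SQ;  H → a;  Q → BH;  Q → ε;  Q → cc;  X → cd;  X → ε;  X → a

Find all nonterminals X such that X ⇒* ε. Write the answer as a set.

Directly nullable (have an ε-rule): {B, Q, X}.
Not nullable: H, S — each has a terminal in every rule's right-hand side or depends on a non-nullable symbol.

{B, Q, X}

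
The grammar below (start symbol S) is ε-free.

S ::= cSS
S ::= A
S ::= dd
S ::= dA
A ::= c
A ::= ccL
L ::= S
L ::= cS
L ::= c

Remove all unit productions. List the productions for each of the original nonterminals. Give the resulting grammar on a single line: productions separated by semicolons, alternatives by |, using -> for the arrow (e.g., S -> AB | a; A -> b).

Unit productions: L->S, S->A.
Unit pairs (A ⇒* B via units): (L,A), (L,S), (S,A).
S: inherits non-unit rules of {A, S} → c | cSS | ccL | dA | dd.
A: inherits non-unit rules of {A} → c | ccL.
L: inherits non-unit rules of {A, L, S} → c | cS | cSS | ccL | dA | dd.

S -> c | dA | dd | cSS | ccL; A -> c | ccL; L -> c | cS | dA | dd | cSS | ccL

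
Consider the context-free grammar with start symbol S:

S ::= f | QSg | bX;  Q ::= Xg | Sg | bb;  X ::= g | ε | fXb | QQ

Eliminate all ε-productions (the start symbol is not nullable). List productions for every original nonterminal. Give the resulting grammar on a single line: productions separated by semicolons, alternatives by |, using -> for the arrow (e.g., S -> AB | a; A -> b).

Nullable set: {X}.
S -> bX: X nullable, giving b | bX.
Q -> Xg: X nullable, giving Xg | g.
Drop X -> ε.
X -> fXb: X nullable, giving fXb | fb.
Unchanged (no nullable symbols): S -> QSg; S -> f; Q -> Sg; Q -> bb; X -> QQ; X -> g.

S -> b | f | bX | QSg; Q -> g | Sg | Xg | bb; X -> g | QQ | fb | fXb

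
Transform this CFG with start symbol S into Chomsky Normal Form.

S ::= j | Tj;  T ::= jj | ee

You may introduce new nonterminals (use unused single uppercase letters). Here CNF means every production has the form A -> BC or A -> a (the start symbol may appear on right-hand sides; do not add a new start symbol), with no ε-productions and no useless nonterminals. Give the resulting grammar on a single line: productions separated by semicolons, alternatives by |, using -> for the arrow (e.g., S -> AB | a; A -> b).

S -> j | TA; A -> j; B -> e; T -> AA | BB

No ε-productions.
No unit productions to eliminate.
TERM: introduce B -> e, A -> j and substitute in every rule of length ≥2.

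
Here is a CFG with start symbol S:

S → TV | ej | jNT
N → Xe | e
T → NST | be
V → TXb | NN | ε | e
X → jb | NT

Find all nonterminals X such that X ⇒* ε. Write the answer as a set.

Directly nullable (have an ε-rule): {V}.
Not nullable: N, S, T, X — each has a terminal in every rule's right-hand side or depends on a non-nullable symbol.

{V}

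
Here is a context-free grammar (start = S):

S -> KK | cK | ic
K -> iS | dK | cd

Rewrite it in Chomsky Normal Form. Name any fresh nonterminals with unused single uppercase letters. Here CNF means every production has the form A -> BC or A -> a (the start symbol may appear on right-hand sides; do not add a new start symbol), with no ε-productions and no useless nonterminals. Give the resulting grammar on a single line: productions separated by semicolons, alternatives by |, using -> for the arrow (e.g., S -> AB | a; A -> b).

S -> AK | CA | KK; A -> c; B -> d; C -> i; K -> AB | BK | CS

No ε-productions.
No unit productions to eliminate.
TERM: introduce A -> c, B -> d, C -> i and substitute in every rule of length ≥2.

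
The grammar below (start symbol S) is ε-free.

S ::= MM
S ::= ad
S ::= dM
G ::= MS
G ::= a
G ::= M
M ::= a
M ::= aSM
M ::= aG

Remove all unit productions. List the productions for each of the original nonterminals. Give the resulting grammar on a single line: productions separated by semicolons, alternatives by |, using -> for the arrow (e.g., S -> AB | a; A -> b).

S -> MM | ad | dM; G -> a | MS | aG | aSM; M -> a | aG | aSM

Unit productions: G->M.
Unit pairs (A ⇒* B via units): (G,M).
S: inherits non-unit rules of {S} → MM | ad | dM.
G: inherits non-unit rules of {G, M} → MS | a | aG | aSM.
M: inherits non-unit rules of {M} → a | aG | aSM.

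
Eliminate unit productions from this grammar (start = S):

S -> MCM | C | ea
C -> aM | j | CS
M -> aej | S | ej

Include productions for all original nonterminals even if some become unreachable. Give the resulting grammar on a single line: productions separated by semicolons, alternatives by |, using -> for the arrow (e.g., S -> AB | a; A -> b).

Unit productions: M->S, S->C.
Unit pairs (A ⇒* B via units): (M,C), (M,S), (S,C).
S: inherits non-unit rules of {C, S} → CS | MCM | aM | ea | j.
C: inherits non-unit rules of {C} → CS | aM | j.
M: inherits non-unit rules of {C, M, S} → CS | MCM | aM | aej | ea | ej | j.

S -> j | CS | aM | ea | MCM; C -> j | CS | aM; M -> j | CS | aM | ea | ej | MCM | aej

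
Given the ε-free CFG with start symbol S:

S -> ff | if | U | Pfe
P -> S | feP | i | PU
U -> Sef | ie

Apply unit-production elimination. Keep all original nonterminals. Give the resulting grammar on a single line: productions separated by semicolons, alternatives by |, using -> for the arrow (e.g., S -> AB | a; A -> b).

S -> ff | ie | if | Pfe | Sef; P -> i | PU | ff | ie | if | Pfe | Sef | feP; U -> ie | Sef

Unit productions: P->S, S->U.
Unit pairs (A ⇒* B via units): (P,S), (P,U), (S,U).
S: inherits non-unit rules of {S, U} → Pfe | Sef | ff | ie | if.
P: inherits non-unit rules of {P, S, U} → PU | Pfe | Sef | feP | ff | i | ie | if.
U: inherits non-unit rules of {U} → Sef | ie.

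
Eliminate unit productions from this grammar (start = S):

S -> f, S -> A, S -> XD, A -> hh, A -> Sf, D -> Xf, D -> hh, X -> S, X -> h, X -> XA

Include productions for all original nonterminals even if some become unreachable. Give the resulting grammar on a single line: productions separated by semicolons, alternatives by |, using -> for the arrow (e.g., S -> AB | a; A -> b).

S -> f | Sf | XD | hh; A -> Sf | hh; D -> Xf | hh; X -> f | h | Sf | XA | XD | hh

Unit productions: S->A, X->S.
Unit pairs (A ⇒* B via units): (S,A), (X,A), (X,S).
S: inherits non-unit rules of {A, S} → Sf | XD | f | hh.
A: inherits non-unit rules of {A} → Sf | hh.
D: inherits non-unit rules of {D} → Xf | hh.
X: inherits non-unit rules of {A, S, X} → Sf | XA | XD | f | h | hh.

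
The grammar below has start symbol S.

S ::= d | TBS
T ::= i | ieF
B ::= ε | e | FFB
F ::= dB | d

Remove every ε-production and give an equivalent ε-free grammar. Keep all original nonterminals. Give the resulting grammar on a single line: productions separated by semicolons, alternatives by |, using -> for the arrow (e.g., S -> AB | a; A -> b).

S -> d | TS | TBS; B -> e | FF | FFB; F -> d | dB; T -> i | ieF

Nullable set: {B}.
S -> TBS: B nullable, giving TBS | TS.
Drop B -> ε.
B -> FFB: B nullable, giving FF | FFB.
F -> dB: B nullable, giving d | dB.
Unchanged (no nullable symbols): S -> d; B -> e; F -> d; T -> i; T -> ieF.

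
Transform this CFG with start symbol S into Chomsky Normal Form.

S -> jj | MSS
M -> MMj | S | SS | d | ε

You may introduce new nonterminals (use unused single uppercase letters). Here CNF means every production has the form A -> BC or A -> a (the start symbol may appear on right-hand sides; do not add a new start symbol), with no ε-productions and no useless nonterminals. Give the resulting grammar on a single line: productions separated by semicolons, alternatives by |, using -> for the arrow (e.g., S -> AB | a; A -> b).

S -> AA | MD | SS; A -> j; B -> MA; C -> SS; D -> SS; M -> d | j | AA | MA | MB | MC | SS

Nullable: {M}; after ε-elimination: S -> SS | jj | MSS; M -> S | d | j | Mj | SS | MMj.
After unit-elimination: S -> SS | jj | MSS; M -> d | j | Mj | SS | jj | MMj | MSS.
TERM: introduce A -> j and substitute in every rule of length ≥2.
BIN: M -> MMA becomes M -> MB, B -> MA; M -> MSS becomes M -> MC, C -> SS; S -> MSS becomes S -> MD, D -> SS.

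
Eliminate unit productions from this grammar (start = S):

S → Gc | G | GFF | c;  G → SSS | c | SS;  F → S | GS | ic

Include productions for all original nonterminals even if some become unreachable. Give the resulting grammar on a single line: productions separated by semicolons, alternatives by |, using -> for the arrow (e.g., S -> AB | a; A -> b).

S -> c | Gc | SS | GFF | SSS; F -> c | GS | Gc | SS | ic | GFF | SSS; G -> c | SS | SSS

Unit productions: F->S, S->G.
Unit pairs (A ⇒* B via units): (F,G), (F,S), (S,G).
S: inherits non-unit rules of {G, S} → GFF | Gc | SS | SSS | c.
F: inherits non-unit rules of {F, G, S} → GFF | GS | Gc | SS | SSS | c | ic.
G: inherits non-unit rules of {G} → SS | SSS | c.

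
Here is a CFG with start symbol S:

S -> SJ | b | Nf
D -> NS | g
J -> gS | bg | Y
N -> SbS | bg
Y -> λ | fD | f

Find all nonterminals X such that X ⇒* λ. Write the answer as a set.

{J, Y}

Directly nullable (have an ε-rule): {Y}.
J is nullable via J -> Y (every symbol on the right is already known nullable).
Not nullable: D, N, S — each has a terminal in every rule's right-hand side or depends on a non-nullable symbol.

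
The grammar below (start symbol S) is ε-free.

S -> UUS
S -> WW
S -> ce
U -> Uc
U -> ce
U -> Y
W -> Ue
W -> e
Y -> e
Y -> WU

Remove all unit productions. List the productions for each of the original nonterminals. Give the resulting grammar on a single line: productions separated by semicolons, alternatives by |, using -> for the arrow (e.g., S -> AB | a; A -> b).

S -> WW | ce | UUS; U -> e | Uc | WU | ce; W -> e | Ue; Y -> e | WU

Unit productions: U->Y.
Unit pairs (A ⇒* B via units): (U,Y).
S: inherits non-unit rules of {S} → UUS | WW | ce.
U: inherits non-unit rules of {U, Y} → Uc | WU | ce | e.
W: inherits non-unit rules of {W} → Ue | e.
Y: inherits non-unit rules of {Y} → WU | e.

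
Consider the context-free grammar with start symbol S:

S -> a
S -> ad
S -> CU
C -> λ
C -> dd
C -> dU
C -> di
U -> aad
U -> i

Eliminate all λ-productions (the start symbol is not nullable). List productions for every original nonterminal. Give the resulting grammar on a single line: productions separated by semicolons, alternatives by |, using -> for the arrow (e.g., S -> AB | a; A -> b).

S -> U | a | CU | ad; C -> dU | dd | di; U -> i | aad

Nullable set: {C}.
S -> CU: C nullable, giving CU | U.
Drop C -> λ.
Unchanged (no nullable symbols): S -> a; S -> ad; C -> dU; C -> dd; C -> di; U -> aad; U -> i.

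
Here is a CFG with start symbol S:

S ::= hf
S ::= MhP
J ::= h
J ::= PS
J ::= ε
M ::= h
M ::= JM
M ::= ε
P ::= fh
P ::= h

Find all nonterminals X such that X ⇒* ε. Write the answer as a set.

{J, M}

Directly nullable (have an ε-rule): {J, M}.
Not nullable: P, S — each has a terminal in every rule's right-hand side or depends on a non-nullable symbol.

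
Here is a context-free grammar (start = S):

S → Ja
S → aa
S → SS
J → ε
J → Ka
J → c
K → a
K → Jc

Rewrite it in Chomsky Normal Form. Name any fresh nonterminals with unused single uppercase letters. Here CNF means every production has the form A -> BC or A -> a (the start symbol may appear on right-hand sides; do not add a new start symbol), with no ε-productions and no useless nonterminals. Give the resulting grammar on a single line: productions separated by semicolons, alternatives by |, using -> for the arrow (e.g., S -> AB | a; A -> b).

S -> a | AA | JA | SS; A -> a; B -> c; J -> c | KA; K -> a | c | JB

Nullable: {J}; after ε-elimination: S -> a | Ja | SS | aa; J -> c | Ka; K -> a | c | Jc.
No unit productions to eliminate.
TERM: introduce A -> a, B -> c and substitute in every rule of length ≥2.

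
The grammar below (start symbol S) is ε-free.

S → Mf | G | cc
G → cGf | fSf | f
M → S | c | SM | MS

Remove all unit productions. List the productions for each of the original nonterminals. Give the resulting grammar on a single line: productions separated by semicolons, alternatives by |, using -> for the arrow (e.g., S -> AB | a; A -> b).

Unit productions: M->S, S->G.
Unit pairs (A ⇒* B via units): (M,G), (M,S), (S,G).
S: inherits non-unit rules of {G, S} → Mf | cGf | cc | f | fSf.
G: inherits non-unit rules of {G} → cGf | f | fSf.
M: inherits non-unit rules of {G, M, S} → MS | Mf | SM | c | cGf | cc | f | fSf.

S -> f | Mf | cc | cGf | fSf; G -> f | cGf | fSf; M -> c | f | MS | Mf | SM | cc | cGf | fSf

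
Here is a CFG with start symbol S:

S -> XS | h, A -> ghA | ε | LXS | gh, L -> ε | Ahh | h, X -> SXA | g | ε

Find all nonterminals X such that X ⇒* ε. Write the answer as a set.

Directly nullable (have an ε-rule): {A, L, X}.
Not nullable: S — each has a terminal in every rule's right-hand side or depends on a non-nullable symbol.

{A, L, X}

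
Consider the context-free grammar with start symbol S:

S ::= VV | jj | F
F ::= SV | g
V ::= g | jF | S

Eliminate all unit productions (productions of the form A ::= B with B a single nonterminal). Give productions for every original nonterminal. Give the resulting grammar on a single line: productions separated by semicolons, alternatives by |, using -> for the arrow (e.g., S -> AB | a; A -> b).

S -> g | SV | VV | jj; F -> g | SV; V -> g | SV | VV | jF | jj

Unit productions: S->F, V->S.
Unit pairs (A ⇒* B via units): (S,F), (V,F), (V,S).
S: inherits non-unit rules of {F, S} → SV | VV | g | jj.
F: inherits non-unit rules of {F} → SV | g.
V: inherits non-unit rules of {F, S, V} → SV | VV | g | jF | jj.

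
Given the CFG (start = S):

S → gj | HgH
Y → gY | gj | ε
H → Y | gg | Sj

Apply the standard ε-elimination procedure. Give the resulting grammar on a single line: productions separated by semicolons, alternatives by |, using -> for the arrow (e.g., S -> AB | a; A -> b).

S -> g | Hg | gH | gj | HgH; H -> Y | Sj | gg; Y -> g | gY | gj

Nullable set: {H, Y}.
S -> HgH: H, H nullable, giving Hg | HgH | g | gH.
H -> Y: Y nullable, giving Y.
Drop Y -> ε.
Y -> gY: Y nullable, giving g | gY.
Unchanged (no nullable symbols): S -> gj; H -> Sj; H -> gg; Y -> gj.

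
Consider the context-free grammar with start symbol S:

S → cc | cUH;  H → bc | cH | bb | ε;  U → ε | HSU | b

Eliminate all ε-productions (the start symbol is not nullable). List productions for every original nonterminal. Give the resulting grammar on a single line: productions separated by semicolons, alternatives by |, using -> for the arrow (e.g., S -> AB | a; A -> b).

Nullable set: {H, U}.
S -> cUH: U, H nullable, giving c | cH | cU | cUH.
Drop H -> ε.
H -> cH: H nullable, giving c | cH.
Drop U -> ε.
U -> HSU: H, U nullable, giving HS | HSU | S | SU.
Unchanged (no nullable symbols): S -> cc; H -> bb; H -> bc; U -> b.

S -> c | cH | cU | cc | cUH; H -> c | bb | bc | cH; U -> S | b | HS | SU | HSU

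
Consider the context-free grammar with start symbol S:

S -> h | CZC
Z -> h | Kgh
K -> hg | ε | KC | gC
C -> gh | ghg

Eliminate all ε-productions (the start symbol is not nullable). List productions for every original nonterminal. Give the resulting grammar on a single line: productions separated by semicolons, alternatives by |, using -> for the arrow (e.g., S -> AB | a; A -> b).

S -> h | CZC; C -> gh | ghg; K -> C | KC | gC | hg; Z -> h | gh | Kgh

Nullable set: {K}.
Drop K -> ε.
K -> KC: K nullable, giving C | KC.
Z -> Kgh: K nullable, giving Kgh | gh.
Unchanged (no nullable symbols): S -> CZC; S -> h; C -> gh; C -> ghg; K -> gC; K -> hg; Z -> h.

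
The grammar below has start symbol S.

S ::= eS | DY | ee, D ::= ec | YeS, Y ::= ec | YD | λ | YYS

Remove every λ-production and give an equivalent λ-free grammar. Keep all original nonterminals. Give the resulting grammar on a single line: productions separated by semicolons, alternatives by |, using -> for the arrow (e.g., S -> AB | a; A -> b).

Nullable set: {Y}.
S -> DY: Y nullable, giving D | DY.
D -> YeS: Y nullable, giving YeS | eS.
Drop Y -> λ.
Y -> YD: Y nullable, giving D | YD.
Y -> YYS: Y, Y nullable, giving S | YS | YYS.
Unchanged (no nullable symbols): S -> eS; S -> ee; D -> ec; Y -> ec.

S -> D | DY | eS | ee; D -> eS | ec | YeS; Y -> D | S | YD | YS | ec | YYS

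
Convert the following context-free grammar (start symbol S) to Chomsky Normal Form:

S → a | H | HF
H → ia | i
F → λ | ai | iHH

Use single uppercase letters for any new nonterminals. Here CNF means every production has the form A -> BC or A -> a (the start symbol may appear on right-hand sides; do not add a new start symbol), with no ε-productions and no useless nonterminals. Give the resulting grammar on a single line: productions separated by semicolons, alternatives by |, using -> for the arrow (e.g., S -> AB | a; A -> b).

S -> a | i | BA | HF; A -> a; B -> i; C -> HH; F -> AB | BC; H -> i | BA

Nullable: {F}; after ε-elimination: S -> H | a | HF; F -> ai | iHH; H -> i | ia.
After unit-elimination: S -> a | i | HF | ia; F -> ai | iHH; H -> i | ia.
TERM: introduce A -> a, B -> i and substitute in every rule of length ≥2.
BIN: F -> BHH becomes F -> BC, C -> HH.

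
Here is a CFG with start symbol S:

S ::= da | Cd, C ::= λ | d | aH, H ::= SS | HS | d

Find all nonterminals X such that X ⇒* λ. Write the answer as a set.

{C}

Directly nullable (have an ε-rule): {C}.
Not nullable: H, S — each has a terminal in every rule's right-hand side or depends on a non-nullable symbol.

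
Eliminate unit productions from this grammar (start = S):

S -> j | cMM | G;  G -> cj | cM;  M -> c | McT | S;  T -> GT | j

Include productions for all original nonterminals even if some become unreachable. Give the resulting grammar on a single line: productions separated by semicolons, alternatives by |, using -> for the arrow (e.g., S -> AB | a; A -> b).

Unit productions: M->S, S->G.
Unit pairs (A ⇒* B via units): (M,G), (M,S), (S,G).
S: inherits non-unit rules of {G, S} → cM | cMM | cj | j.
G: inherits non-unit rules of {G} → cM | cj.
M: inherits non-unit rules of {G, M, S} → McT | c | cM | cMM | cj | j.
T: inherits non-unit rules of {T} → GT | j.

S -> j | cM | cj | cMM; G -> cM | cj; M -> c | j | cM | cj | McT | cMM; T -> j | GT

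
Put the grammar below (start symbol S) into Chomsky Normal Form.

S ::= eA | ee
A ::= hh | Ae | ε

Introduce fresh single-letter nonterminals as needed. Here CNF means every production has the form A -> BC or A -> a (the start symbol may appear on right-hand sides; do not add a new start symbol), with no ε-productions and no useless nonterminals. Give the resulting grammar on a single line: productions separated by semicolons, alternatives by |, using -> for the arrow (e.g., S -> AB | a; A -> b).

S -> e | BA | BB; A -> e | AB | CC; B -> e; C -> h

Nullable: {A}; after ε-elimination: S -> e | eA | ee; A -> e | Ae | hh.
No unit productions to eliminate.
TERM: introduce B -> e, C -> h and substitute in every rule of length ≥2.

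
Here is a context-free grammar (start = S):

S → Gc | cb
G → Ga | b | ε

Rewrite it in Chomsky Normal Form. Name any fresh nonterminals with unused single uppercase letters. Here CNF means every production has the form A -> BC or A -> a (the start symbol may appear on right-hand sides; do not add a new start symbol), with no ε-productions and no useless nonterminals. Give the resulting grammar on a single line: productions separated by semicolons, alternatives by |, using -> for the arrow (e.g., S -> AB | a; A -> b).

S -> c | BC | GB; A -> a; B -> c; C -> b; G -> a | b | GA

Nullable: {G}; after ε-elimination: S -> c | Gc | cb; G -> a | b | Ga.
No unit productions to eliminate.
TERM: introduce A -> a, C -> b, B -> c and substitute in every rule of length ≥2.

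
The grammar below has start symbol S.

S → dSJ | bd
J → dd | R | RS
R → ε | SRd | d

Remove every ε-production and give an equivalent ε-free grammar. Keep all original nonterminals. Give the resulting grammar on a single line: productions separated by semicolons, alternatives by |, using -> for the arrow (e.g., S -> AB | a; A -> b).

S -> bd | dS | dSJ; J -> R | S | RS | dd; R -> d | Sd | SRd

Nullable set: {J, R}.
S -> dSJ: J nullable, giving dS | dSJ.
J -> R: R nullable, giving R.
J -> RS: R nullable, giving RS | S.
Drop R -> ε.
R -> SRd: R nullable, giving SRd | Sd.
Unchanged (no nullable symbols): S -> bd; J -> dd; R -> d.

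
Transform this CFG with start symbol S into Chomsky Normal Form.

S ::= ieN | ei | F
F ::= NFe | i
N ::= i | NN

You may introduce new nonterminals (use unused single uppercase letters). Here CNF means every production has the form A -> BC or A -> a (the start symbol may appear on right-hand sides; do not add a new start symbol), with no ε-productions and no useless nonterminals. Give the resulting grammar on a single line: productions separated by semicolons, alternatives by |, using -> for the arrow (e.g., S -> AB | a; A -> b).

No ε-productions.
After unit-elimination: S -> i | ei | NFe | ieN; F -> i | NFe; N -> i | NN.
TERM: introduce A -> e, B -> i and substitute in every rule of length ≥2.
BIN: F -> NFA becomes F -> NC, C -> FA; S -> BAN becomes S -> BD, D -> AN; S -> NFA becomes S -> NE, E -> FA.

S -> i | AB | BD | NE; A -> e; B -> i; C -> FA; D -> AN; E -> FA; F -> i | NC; N -> i | NN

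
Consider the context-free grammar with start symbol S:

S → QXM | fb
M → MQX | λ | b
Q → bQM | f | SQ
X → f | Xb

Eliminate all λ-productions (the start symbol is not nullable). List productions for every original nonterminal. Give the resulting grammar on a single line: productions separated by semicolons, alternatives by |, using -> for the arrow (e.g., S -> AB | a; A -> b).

Nullable set: {M}.
S -> QXM: M nullable, giving QX | QXM.
Drop M -> λ.
M -> MQX: M nullable, giving MQX | QX.
Q -> bQM: M nullable, giving bQ | bQM.
Unchanged (no nullable symbols): S -> fb; M -> b; Q -> SQ; Q -> f; X -> Xb; X -> f.

S -> QX | fb | QXM; M -> b | QX | MQX; Q -> f | SQ | bQ | bQM; X -> f | Xb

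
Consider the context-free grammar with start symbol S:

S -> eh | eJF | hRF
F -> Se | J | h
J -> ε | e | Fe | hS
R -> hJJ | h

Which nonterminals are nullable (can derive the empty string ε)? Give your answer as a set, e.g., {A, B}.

{F, J}

Directly nullable (have an ε-rule): {J}.
F is nullable via F -> J (every symbol on the right is already known nullable).
Not nullable: R, S — each has a terminal in every rule's right-hand side or depends on a non-nullable symbol.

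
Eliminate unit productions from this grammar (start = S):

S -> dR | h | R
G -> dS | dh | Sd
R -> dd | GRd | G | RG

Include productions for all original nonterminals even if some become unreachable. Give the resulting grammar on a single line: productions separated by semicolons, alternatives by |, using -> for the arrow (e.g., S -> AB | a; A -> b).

Unit productions: R->G, S->R.
Unit pairs (A ⇒* B via units): (R,G), (S,G), (S,R).
S: inherits non-unit rules of {G, R, S} → GRd | RG | Sd | dR | dS | dd | dh | h.
G: inherits non-unit rules of {G} → Sd | dS | dh.
R: inherits non-unit rules of {G, R} → GRd | RG | Sd | dS | dd | dh.

S -> h | RG | Sd | dR | dS | dd | dh | GRd; G -> Sd | dS | dh; R -> RG | Sd | dS | dd | dh | GRd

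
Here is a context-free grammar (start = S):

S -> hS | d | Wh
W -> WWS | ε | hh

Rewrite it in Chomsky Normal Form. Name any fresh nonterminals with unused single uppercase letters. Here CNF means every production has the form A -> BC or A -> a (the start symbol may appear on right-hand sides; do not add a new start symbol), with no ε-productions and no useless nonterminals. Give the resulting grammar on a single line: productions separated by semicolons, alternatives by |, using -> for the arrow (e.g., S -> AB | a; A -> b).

S -> d | h | AS | WA; A -> h; B -> WS; W -> d | h | AA | AS | WA | WB | WS

Nullable: {W}; after ε-elimination: S -> d | h | Wh | hS; W -> S | WS | hh | WWS.
After unit-elimination: S -> d | h | Wh | hS; W -> d | h | WS | Wh | hS | hh | WWS.
TERM: introduce A -> h and substitute in every rule of length ≥2.
BIN: W -> WWS becomes W -> WB, B -> WS.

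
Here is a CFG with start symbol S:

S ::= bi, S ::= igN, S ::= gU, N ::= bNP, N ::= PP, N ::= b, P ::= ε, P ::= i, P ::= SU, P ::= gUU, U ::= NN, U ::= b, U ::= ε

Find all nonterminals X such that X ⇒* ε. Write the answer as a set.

Directly nullable (have an ε-rule): {P, U}.
N is nullable via N -> PP (every symbol on the right is already known nullable).
Not nullable: S — each has a terminal in every rule's right-hand side or depends on a non-nullable symbol.

{N, P, U}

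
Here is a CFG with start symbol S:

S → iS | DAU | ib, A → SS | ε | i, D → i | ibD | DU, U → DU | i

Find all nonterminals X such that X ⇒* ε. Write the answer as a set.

Directly nullable (have an ε-rule): {A}.
Not nullable: D, S, U — each has a terminal in every rule's right-hand side or depends on a non-nullable symbol.

{A}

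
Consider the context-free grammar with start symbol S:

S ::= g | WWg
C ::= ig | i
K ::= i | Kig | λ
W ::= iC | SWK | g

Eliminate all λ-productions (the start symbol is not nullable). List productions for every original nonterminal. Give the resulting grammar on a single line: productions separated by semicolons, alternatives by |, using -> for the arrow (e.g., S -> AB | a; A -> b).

Nullable set: {K}.
Drop K -> λ.
K -> Kig: K nullable, giving Kig | ig.
W -> SWK: K nullable, giving SW | SWK.
Unchanged (no nullable symbols): S -> WWg; S -> g; C -> i; C -> ig; K -> i; W -> g; W -> iC.

S -> g | WWg; C -> i | ig; K -> i | ig | Kig; W -> g | SW | iC | SWK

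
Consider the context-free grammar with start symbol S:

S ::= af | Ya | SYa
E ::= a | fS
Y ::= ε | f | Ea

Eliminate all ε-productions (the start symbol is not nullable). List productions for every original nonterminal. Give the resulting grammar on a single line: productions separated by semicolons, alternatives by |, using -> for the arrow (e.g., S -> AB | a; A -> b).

S -> a | Sa | Ya | af | SYa; E -> a | fS; Y -> f | Ea

Nullable set: {Y}.
S -> SYa: Y nullable, giving SYa | Sa.
S -> Ya: Y nullable, giving Ya | a.
Drop Y -> ε.
Unchanged (no nullable symbols): S -> af; E -> a; E -> fS; Y -> Ea; Y -> f.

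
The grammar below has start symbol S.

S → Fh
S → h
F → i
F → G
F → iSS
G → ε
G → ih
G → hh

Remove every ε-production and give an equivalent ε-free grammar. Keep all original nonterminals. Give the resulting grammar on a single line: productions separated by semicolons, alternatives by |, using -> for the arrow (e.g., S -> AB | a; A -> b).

Nullable set: {F, G}.
S -> Fh: F nullable, giving Fh | h.
F -> G: G nullable, giving G.
Drop G -> ε.
Unchanged (no nullable symbols): S -> h; F -> i; F -> iSS; G -> hh; G -> ih.

S -> h | Fh; F -> G | i | iSS; G -> hh | ih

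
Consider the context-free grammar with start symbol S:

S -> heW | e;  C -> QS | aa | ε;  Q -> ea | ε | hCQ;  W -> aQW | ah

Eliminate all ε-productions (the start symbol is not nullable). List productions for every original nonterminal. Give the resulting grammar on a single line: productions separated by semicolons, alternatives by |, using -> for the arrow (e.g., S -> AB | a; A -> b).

Nullable set: {C, Q}.
Drop C -> ε.
C -> QS: Q nullable, giving QS | S.
Drop Q -> ε.
Q -> hCQ: C, Q nullable, giving h | hC | hCQ | hQ.
W -> aQW: Q nullable, giving aQW | aW.
Unchanged (no nullable symbols): S -> e; S -> heW; C -> aa; Q -> ea; W -> ah.

S -> e | heW; C -> S | QS | aa; Q -> h | ea | hC | hQ | hCQ; W -> aW | ah | aQW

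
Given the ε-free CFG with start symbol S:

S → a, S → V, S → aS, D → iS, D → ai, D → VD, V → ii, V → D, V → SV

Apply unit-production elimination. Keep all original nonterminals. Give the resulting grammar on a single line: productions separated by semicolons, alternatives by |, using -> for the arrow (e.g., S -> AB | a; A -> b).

S -> a | SV | VD | aS | ai | iS | ii; D -> VD | ai | iS; V -> SV | VD | ai | iS | ii

Unit productions: S->V, V->D.
Unit pairs (A ⇒* B via units): (S,D), (S,V), (V,D).
S: inherits non-unit rules of {D, S, V} → SV | VD | a | aS | ai | iS | ii.
D: inherits non-unit rules of {D} → VD | ai | iS.
V: inherits non-unit rules of {D, V} → SV | VD | ai | iS | ii.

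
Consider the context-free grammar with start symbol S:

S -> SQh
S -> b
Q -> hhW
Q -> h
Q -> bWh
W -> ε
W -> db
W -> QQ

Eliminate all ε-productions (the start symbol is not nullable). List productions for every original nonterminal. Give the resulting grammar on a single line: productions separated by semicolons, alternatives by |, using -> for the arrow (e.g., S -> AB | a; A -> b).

S -> b | SQh; Q -> h | bh | hh | bWh | hhW; W -> QQ | db

Nullable set: {W}.
Q -> bWh: W nullable, giving bWh | bh.
Q -> hhW: W nullable, giving hh | hhW.
Drop W -> ε.
Unchanged (no nullable symbols): S -> SQh; S -> b; Q -> h; W -> QQ; W -> db.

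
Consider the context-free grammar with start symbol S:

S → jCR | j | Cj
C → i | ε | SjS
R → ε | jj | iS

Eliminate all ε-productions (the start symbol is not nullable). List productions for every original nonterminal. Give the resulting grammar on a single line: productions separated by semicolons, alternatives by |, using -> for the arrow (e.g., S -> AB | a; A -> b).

Nullable set: {C, R}.
S -> Cj: C nullable, giving Cj | j.
S -> jCR: C, R nullable, giving j | jC | jCR | jR.
Drop C -> ε.
Drop R -> ε.
Unchanged (no nullable symbols): S -> j; C -> SjS; C -> i; R -> iS; R -> jj.

S -> j | Cj | jC | jR | jCR; C -> i | SjS; R -> iS | jj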